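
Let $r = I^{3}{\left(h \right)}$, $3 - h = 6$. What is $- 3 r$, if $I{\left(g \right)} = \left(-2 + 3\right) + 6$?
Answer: $-1029$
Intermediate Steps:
$h = -3$ ($h = 3 - 6 = -3$)
$I{\left(g \right)} = 7$ ($I{\left(g \right)} = 1 + 6 = 7$)
$r = 343$ ($r = 7^{3} = 343$)
$- 3 r = \left(-3\right) 343 = -1029$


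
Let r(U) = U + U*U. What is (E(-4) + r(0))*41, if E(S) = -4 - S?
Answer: 0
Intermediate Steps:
r(U) = U + U**2
(E(-4) + r(0))*41 = ((-4 - 1*(-4)) + 0*(1 + 0))*41 = ((-4 + 4) + 0*1)*41 = (0 + 0)*41 = 0*41 = 0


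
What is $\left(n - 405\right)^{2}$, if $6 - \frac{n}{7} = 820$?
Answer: $37246609$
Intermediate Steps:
$n = -5698$ ($n = 42 - 5740 = -5698$)
$\left(n - 405\right)^{2} = \left(-5698 - 405\right)^{2} = \left(-6103\right)^{2} = 37246609$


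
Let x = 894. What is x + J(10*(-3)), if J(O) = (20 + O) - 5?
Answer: 879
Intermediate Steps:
J(O) = 15 + O
x + J(10*(-3)) = 894 + (15 + 10*(-3)) = 894 + (15 - 30) = 894 - 15 = 879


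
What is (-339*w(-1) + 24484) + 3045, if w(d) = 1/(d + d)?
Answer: 55397/2 ≈ 27699.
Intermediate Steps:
w(d) = 1/(2*d)
(-339*w(-1) + 24484) + 3045 = (-339/(2*(-1)) + 24484) + 3045 = (-339*(-1)/2 + 24484) + 3045 = (-339*(-1/2) + 24484) + 3045 = (339/2 + 24484) + 3045 = 49307/2 + 3045 = 55397/2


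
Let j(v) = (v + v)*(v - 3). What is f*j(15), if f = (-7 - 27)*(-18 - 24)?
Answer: 514080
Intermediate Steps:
f = 1428 (f = -34*(-42) = 1428)
j(v) = 2*v*(-3 + v) (j(v) = (2*v)*(-3 + v) = 2*v*(-3 + v))
f*j(15) = 1428*(2*15*(-3 + 15)) = 1428*(2*15*12) = 1428*360 = 514080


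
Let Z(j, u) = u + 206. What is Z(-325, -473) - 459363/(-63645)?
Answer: -5511284/21215 ≈ -259.78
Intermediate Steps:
Z(j, u) = 206 + u
Z(-325, -473) - 459363/(-63645) = (206 - 473) - 459363/(-63645) = -267 - 459363*(-1)/63645 = -267 - 1*(-153121/21215) = -267 + 153121/21215 = -5511284/21215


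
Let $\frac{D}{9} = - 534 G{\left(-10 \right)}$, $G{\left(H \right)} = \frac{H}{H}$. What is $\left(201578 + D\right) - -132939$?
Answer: $329711$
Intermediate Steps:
$G{\left(H \right)} = 1$
$D = -4806$ ($D = 9 \left(\left(-534\right) 1\right) = 9 \left(-534\right) = -4806$)
$\left(201578 + D\right) - -132939 = \left(201578 - 4806\right) - -132939 = 196772 + 132939 = 329711$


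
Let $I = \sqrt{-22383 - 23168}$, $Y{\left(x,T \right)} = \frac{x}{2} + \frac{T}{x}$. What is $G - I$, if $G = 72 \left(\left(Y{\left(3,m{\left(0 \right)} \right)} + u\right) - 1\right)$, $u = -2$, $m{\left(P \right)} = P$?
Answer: $-108 - i \sqrt{45551} \approx -108.0 - 213.43 i$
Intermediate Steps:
$Y{\left(x,T \right)} = \frac{x}{2} + \frac{T}{x}$ ($Y{\left(x,T \right)} = x \frac{1}{2} + \frac{T}{x} = \frac{x}{2} + \frac{T}{x}$)
$I = i \sqrt{45551}$ ($I = \sqrt{-45551} = i \sqrt{45551} \approx 213.43 i$)
$G = -108$ ($G = 72 \left(\left(\left(\frac{1}{2} \cdot 3 + \frac{0}{3}\right) - 2\right) - 1\right) = 72 \left(\left(\left(\frac{3}{2} + 0 \cdot \frac{1}{3}\right) - 2\right) - 1\right) = 72 \left(\left(\left(\frac{3}{2} + 0\right) - 2\right) - 1\right) = 72 \left(\left(\frac{3}{2} - 2\right) - 1\right) = 72 \left(- \frac{1}{2} - 1\right) = 72 \left(- \frac{3}{2}\right) = -108$)
$G - I = -108 - i \sqrt{45551}$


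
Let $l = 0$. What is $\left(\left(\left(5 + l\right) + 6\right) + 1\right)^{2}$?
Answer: $144$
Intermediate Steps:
$\left(\left(\left(5 + l\right) + 6\right) + 1\right)^{2} = \left(\left(\left(5 + 0\right) + 6\right) + 1\right)^{2} = \left(\left(5 + 6\right) + 1\right)^{2} = \left(11 + 1\right)^{2} = 12^{2} = 144$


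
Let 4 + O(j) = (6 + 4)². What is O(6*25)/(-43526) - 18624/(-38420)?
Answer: 100867488/209033615 ≈ 0.48254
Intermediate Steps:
O(j) = 96 (O(j) = -4 + (6 + 4)² = -4 + 10² = -4 + 100 = 96)
O(6*25)/(-43526) - 18624/(-38420) = 96/(-43526) - 18624/(-38420) = 96*(-1/43526) - 18624*(-1/38420) = -48/21763 + 4656/9605 = 100867488/209033615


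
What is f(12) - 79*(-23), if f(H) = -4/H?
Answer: 5450/3 ≈ 1816.7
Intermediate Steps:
f(12) - 79*(-23) = -4/12 - 79*(-23) = -4*1/12 + 1817 = -⅓ + 1817 = 5450/3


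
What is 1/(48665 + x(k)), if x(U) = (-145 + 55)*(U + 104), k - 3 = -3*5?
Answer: 1/40385 ≈ 2.4762e-5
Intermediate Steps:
k = -12 (k = 3 - 3*5 = 3 - 15 = -12)
x(U) = -9360 - 90*U (x(U) = -90*(104 + U) = -9360 - 90*U)
1/(48665 + x(k)) = 1/(48665 + (-9360 - 90*(-12))) = 1/(48665 + (-9360 + 1080)) = 1/(48665 - 8280) = 1/40385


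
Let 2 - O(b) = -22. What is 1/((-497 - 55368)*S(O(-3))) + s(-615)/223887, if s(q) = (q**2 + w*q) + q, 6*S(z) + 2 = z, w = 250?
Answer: 45854885413/45860639935 ≈ 0.99987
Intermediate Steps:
O(b) = 24 (O(b) = 2 - 1*(-22) = 2 + 22 = 24)
S(z) = -1/3 + z/6
s(q) = q**2 + 251*q (s(q) = (q**2 + 250*q) + q = q**2 + 251*q)
1/((-497 - 55368)*S(O(-3))) + s(-615)/223887 = 1/((-497 - 55368)*(-1/3 + (1/6)*24)) - 615*(251 - 615)/223887 = 1/((-55865)*(-1/3 + 4)) - 615*(-364)*(1/223887) = -1/(55865*11/3) + 223860*(1/223887) = -1/55865*3/11 + 74620/74629 = -3/614515 + 74620/74629 = 45854885413/45860639935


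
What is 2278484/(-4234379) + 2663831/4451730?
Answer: 1136474468629/18850312025670 ≈ 0.060289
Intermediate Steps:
2278484/(-4234379) + 2663831/4451730 = 2278484*(-1/4234379) + 2663831*(1/4451730) = -2278484/4234379 + 2663831/4451730 = 1136474468629/18850312025670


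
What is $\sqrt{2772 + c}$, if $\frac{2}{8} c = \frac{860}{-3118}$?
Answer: $\frac{2 \sqrt{1683652963}}{1559} \approx 52.639$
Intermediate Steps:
$c = - \frac{1720}{1559}$ ($c = 4 \frac{860}{-3118} = 4 \cdot 860 \left(- \frac{1}{3118}\right) = 4 \left(- \frac{430}{1559}\right) = - \frac{1720}{1559} \approx -1.1033$)
$\sqrt{2772 + c} = \sqrt{2772 - \frac{1720}{1559}} = \sqrt{\frac{4319828}{1559}} = \frac{2 \sqrt{1683652963}}{1559}$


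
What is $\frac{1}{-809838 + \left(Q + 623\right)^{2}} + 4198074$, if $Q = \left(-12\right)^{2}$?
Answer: $\frac{930079096625}{221549} \approx 4.1981 \cdot 10^{6}$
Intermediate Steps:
$Q = 144$
$\frac{1}{-809838 + \left(Q + 623\right)^{2}} + 4198074 = \frac{1}{-809838 + \left(144 + 623\right)^{2}} + 4198074 = \frac{1}{-809838 + 767^{2}} + 4198074 = \frac{1}{-809838 + 588289} + 4198074 = \frac{1}{-221549} + 4198074 = - \frac{1}{221549} + 4198074 = \frac{930079096625}{221549}$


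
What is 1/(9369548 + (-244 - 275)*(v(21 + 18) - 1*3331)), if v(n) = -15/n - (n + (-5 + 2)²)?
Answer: 13/144604832 ≈ 8.9900e-8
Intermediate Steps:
v(n) = -9 - n - 15/n (v(n) = -15/n - (n + (-3)²) = -15/n - (n + 9) = -15/n - (9 + n) = -15/n + (-9 - n) = -9 - n - 15/n)
1/(9369548 + (-244 - 275)*(v(21 + 18) - 1*3331)) = 1/(9369548 + (-244 - 275)*((-9 - (21 + 18) - 15/(21 + 18)) - 1*3331)) = 1/(9369548 - 519*((-9 - 1*39 - 15/39) - 3331)) = 1/(9369548 - 519*((-9 - 39 - 15*1/39) - 3331)) = 1/(9369548 - 519*((-9 - 39 - 5/13) - 3331)) = 1/(9369548 - 519*(-629/13 - 3331)) = 1/(9369548 - 519*(-43932/13)) = 1/(9369548 + 22800708/13) = 1/(144604832/13) = 13/144604832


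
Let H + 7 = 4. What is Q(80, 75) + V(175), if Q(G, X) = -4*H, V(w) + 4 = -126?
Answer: -118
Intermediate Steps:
H = -3 (H = -7 + 4 = -3)
V(w) = -130 (V(w) = -4 - 126 = -130)
Q(G, X) = 12 (Q(G, X) = -4*(-3) = 12)
Q(80, 75) + V(175) = 12 - 130 = -118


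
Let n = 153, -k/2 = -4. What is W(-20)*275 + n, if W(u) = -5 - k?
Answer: -3422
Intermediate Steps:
k = 8 (k = -2*(-4) = 8)
W(u) = -13 (W(u) = -5 - 1*8 = -5 - 8 = -13)
W(-20)*275 + n = -13*275 + 153 = -3575 + 153 = -3422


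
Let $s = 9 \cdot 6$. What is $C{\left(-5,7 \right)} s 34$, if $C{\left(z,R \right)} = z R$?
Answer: $-64260$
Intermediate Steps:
$C{\left(z,R \right)} = R z$
$s = 54$
$C{\left(-5,7 \right)} s 34 = 7 \left(-5\right) 54 \cdot 34 = \left(-35\right) 54 \cdot 34 = \left(-1890\right) 34 = -64260$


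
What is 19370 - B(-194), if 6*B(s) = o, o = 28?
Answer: 58096/3 ≈ 19365.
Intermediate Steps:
B(s) = 14/3 (B(s) = (⅙)*28 = 14/3)
19370 - B(-194) = 19370 - 1*14/3 = 19370 - 14/3 = 58096/3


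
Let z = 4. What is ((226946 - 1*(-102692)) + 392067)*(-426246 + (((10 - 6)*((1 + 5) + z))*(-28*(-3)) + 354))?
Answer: -304943457060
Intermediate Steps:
((226946 - 1*(-102692)) + 392067)*(-426246 + (((10 - 6)*((1 + 5) + z))*(-28*(-3)) + 354)) = ((226946 - 1*(-102692)) + 392067)*(-426246 + (((10 - 6)*((1 + 5) + 4))*(-28*(-3)) + 354)) = ((226946 + 102692) + 392067)*(-426246 + ((4*(6 + 4))*84 + 354)) = (329638 + 392067)*(-426246 + ((4*10)*84 + 354)) = 721705*(-426246 + (40*84 + 354)) = 721705*(-426246 + (3360 + 354)) = 721705*(-426246 + 3714) = 721705*(-422532) = -304943457060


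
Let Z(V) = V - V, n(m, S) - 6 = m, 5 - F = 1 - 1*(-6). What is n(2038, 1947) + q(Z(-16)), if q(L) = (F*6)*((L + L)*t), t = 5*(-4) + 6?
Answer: 2044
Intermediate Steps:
t = -14 (t = -20 + 6 = -14)
F = -2 (F = 5 - (1 - 1*(-6)) = 5 - (1 + 6) = 5 - 1*7 = 5 - 7 = -2)
n(m, S) = 6 + m
Z(V) = 0
q(L) = 336*L (q(L) = (-2*6)*((L + L)*(-14)) = -12*2*L*(-14) = -(-336)*L = 336*L)
n(2038, 1947) + q(Z(-16)) = (6 + 2038) + 336*0 = 2044 + 0 = 2044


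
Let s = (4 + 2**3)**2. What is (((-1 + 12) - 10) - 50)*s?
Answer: -7056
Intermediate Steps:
s = 144 (s = (4 + 8)**2 = 12**2 = 144)
(((-1 + 12) - 10) - 50)*s = (((-1 + 12) - 10) - 50)*144 = ((11 - 10) - 50)*144 = (1 - 50)*144 = -49*144 = -7056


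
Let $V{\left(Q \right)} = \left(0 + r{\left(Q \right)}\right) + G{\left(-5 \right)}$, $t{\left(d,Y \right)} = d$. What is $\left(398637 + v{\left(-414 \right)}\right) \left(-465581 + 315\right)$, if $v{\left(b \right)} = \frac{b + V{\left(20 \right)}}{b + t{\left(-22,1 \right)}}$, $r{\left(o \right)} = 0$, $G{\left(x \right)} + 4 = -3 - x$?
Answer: $- \frac{20216522813842}{109} \approx -1.8547 \cdot 10^{11}$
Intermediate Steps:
$G{\left(x \right)} = -7 - x$ ($G{\left(x \right)} = -4 - \left(3 + x\right) = -7 - x$)
$V{\left(Q \right)} = -2$ ($V{\left(Q \right)} = \left(0 + 0\right) - 2 = 0 + \left(-7 + 5\right) = 0 - 2 = -2$)
$v{\left(b \right)} = \frac{-2 + b}{-22 + b}$ ($v{\left(b \right)} = \frac{b - 2}{b - 22} = \frac{-2 + b}{-22 + b}$)
$\left(398637 + v{\left(-414 \right)}\right) \left(-465581 + 315\right) = \left(398637 + \frac{-2 - 414}{-22 - 414}\right) \left(-465581 + 315\right) = \left(398637 + \frac{1}{-436} \left(-416\right)\right) \left(-465266\right) = \left(398637 - - \frac{104}{109}\right) \left(-465266\right) = \left(398637 + \frac{104}{109}\right) \left(-465266\right) = \frac{43451537}{109} \left(-465266\right) = - \frac{20216522813842}{109}$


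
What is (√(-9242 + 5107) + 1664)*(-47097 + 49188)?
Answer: 3479424 + 2091*I*√4135 ≈ 3.4794e+6 + 1.3446e+5*I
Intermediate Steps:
(√(-9242 + 5107) + 1664)*(-47097 + 49188) = (√(-4135) + 1664)*2091 = (I*√4135 + 1664)*2091 = (1664 + I*√4135)*2091 = 3479424 + 2091*I*√4135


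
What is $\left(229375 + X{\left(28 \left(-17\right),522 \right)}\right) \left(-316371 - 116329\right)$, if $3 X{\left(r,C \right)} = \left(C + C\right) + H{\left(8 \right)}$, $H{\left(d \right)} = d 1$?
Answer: $- \frac{298206887900}{3} \approx -9.9402 \cdot 10^{10}$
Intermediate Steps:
$H{\left(d \right)} = d$
$X{\left(r,C \right)} = \frac{8}{3} + \frac{2 C}{3}$ ($X{\left(r,C \right)} = \frac{\left(C + C\right) + 8}{3} = \frac{2 C + 8}{3} = \frac{8 + 2 C}{3} = \frac{8}{3} + \frac{2 C}{3}$)
$\left(229375 + X{\left(28 \left(-17\right),522 \right)}\right) \left(-316371 - 116329\right) = \left(229375 + \left(\frac{8}{3} + \frac{2}{3} \cdot 522\right)\right) \left(-316371 - 116329\right) = \left(229375 + \left(\frac{8}{3} + 348\right)\right) \left(-432700\right) = \left(229375 + \frac{1052}{3}\right) \left(-432700\right) = \frac{689177}{3} \left(-432700\right) = - \frac{298206887900}{3}$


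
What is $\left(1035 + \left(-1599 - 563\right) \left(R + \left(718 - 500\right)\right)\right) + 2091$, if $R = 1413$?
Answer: $-3523096$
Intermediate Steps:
$\left(1035 + \left(-1599 - 563\right) \left(R + \left(718 - 500\right)\right)\right) + 2091 = \left(1035 + \left(-1599 - 563\right) \left(1413 + \left(718 - 500\right)\right)\right) + 2091 = \left(1035 - 2162 \left(1413 + 218\right)\right) + 2091 = \left(1035 - 3526222\right) + 2091 = -3525187 + 2091 = -3523096$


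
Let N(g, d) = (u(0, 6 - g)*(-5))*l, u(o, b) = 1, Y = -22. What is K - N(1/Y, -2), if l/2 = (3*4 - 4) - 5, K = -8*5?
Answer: -10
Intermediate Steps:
K = -40
l = 6 (l = 2*((3*4 - 4) - 5) = 2*((12 - 4) - 5) = 2*(8 - 5) = 2*3 = 6)
N(g, d) = -30 (N(g, d) = (1*(-5))*6 = -5*6 = -30)
K - N(1/Y, -2) = -40 - 1*(-30) = -40 + 30 = -10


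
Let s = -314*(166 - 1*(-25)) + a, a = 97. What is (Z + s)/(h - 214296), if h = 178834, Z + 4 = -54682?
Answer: 6739/2086 ≈ 3.2306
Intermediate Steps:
Z = -54686 (Z = -4 - 54682 = -54686)
s = -59877 (s = -314*(166 - 1*(-25)) + 97 = -314*(166 + 25) + 97 = -314*191 + 97 = -59974 + 97 = -59877)
(Z + s)/(h - 214296) = (-54686 - 59877)/(178834 - 214296) = -114563/(-35462) = -114563*(-1/35462) = 6739/2086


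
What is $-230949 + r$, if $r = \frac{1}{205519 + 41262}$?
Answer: $- \frac{56993825168}{246781} \approx -2.3095 \cdot 10^{5}$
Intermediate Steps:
$r = \frac{1}{246781} \approx 4.0522 \cdot 10^{-6}$
$-230949 + r = -230949 + \frac{1}{246781} = - \frac{56993825168}{246781}$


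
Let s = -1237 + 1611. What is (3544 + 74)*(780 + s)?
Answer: 4175172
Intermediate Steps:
s = 374
(3544 + 74)*(780 + s) = (3544 + 74)*(780 + 374) = 3618*1154 = 4175172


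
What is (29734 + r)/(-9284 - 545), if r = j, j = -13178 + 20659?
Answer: -37215/9829 ≈ -3.7862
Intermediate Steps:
j = 7481
r = 7481
(29734 + r)/(-9284 - 545) = (29734 + 7481)/(-9284 - 545) = 37215/(-9829) = 37215*(-1/9829) = -37215/9829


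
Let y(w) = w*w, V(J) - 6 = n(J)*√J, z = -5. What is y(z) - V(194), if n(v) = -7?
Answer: 19 + 7*√194 ≈ 116.50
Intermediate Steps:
V(J) = 6 - 7*√J
y(w) = w²
y(z) - V(194) = (-5)² - (6 - 7*√194) = 25 + (-6 + 7*√194) = 19 + 7*√194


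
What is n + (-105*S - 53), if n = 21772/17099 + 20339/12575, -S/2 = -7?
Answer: -326853786314/215019925 ≈ -1520.1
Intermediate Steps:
S = 14 (S = -2*(-7) = 14)
n = 621559461/215019925 (n = 21772*(1/17099) + 20339*(1/12575) = 21772/17099 + 20339/12575 = 621559461/215019925 ≈ 2.8907)
n + (-105*S - 53) = 621559461/215019925 + (-105*14 - 53) = 621559461/215019925 + (-1470 - 53) = 621559461/215019925 - 1523 = -326853786314/215019925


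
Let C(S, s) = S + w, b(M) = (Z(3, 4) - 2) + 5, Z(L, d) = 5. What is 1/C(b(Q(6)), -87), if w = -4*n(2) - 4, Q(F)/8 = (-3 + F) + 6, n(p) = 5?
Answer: -1/16 ≈ -0.062500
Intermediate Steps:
Q(F) = 24 + 8*F (Q(F) = 8*((-3 + F) + 6) = 8*(3 + F) = 24 + 8*F)
w = -24 (w = -4*5 - 4 = -20 - 4 = -24)
b(M) = 8 (b(M) = (5 - 2) + 5 = 3 + 5 = 8)
C(S, s) = -24 + S (C(S, s) = S - 24 = -24 + S)
1/C(b(Q(6)), -87) = 1/(-24 + 8) = 1/(-16) = -1/16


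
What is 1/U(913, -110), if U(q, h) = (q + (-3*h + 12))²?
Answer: 1/1575025 ≈ 6.3491e-7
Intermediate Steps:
U(q, h) = (12 + q - 3*h)² (U(q, h) = (q + (12 - 3*h))² = (12 + q - 3*h)²)
1/U(913, -110) = 1/((12 + 913 - 3*(-110))²) = 1/((12 + 913 + 330)²) = 1/(1255²) = 1/1575025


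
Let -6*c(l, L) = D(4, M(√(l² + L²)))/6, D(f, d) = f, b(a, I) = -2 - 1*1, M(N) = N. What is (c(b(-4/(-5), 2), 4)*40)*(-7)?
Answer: 280/9 ≈ 31.111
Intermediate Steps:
b(a, I) = -3 (b(a, I) = -2 - 1 = -3)
c(l, L) = -⅑ (c(l, L) = -2/(3*6) = -⅙*⅔ = -⅑)
(c(b(-4/(-5), 2), 4)*40)*(-7) = -⅑*40*(-7) = -40/9*(-7) = 280/9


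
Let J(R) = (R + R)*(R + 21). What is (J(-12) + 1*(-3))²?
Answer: 47961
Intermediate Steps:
J(R) = 2*R*(21 + R) (J(R) = (2*R)*(21 + R) = 2*R*(21 + R))
(J(-12) + 1*(-3))² = (2*(-12)*(21 - 12) + 1*(-3))² = (2*(-12)*9 - 3)² = (-216 - 3)² = (-219)² = 47961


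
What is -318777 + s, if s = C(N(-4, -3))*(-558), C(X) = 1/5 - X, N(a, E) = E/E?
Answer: -1591653/5 ≈ -3.1833e+5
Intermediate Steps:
N(a, E) = 1
C(X) = ⅕ - X
s = 2232/5 (s = (⅕ - 1*1)*(-558) = (⅕ - 1)*(-558) = -⅘*(-558) = 2232/5 ≈ 446.40)
-318777 + s = -318777 + 2232/5 = -1591653/5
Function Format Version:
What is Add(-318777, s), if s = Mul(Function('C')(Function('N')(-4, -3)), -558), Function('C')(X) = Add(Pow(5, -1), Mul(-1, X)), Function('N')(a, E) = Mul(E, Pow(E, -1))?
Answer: Rational(-1591653, 5) ≈ -3.1833e+5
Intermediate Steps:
Function('N')(a, E) = 1
Function('C')(X) = Add(Rational(1, 5), Mul(-1, X))
s = Rational(2232, 5) (s = Mul(Add(Rational(1, 5), Mul(-1, 1)), -558) = Mul(Add(Rational(1, 5), -1), -558) = Mul(Rational(-4, 5), -558) = Rational(2232, 5) ≈ 446.40)
Add(-318777, s) = Add(-318777, Rational(2232, 5)) = Rational(-1591653, 5)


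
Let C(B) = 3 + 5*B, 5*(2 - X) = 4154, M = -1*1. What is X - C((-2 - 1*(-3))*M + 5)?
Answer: -4259/5 ≈ -851.80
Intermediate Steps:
M = -1
X = -4144/5 (X = 2 - ⅕*4154 = 2 - 4154/5 = -4144/5 ≈ -828.80)
X - C((-2 - 1*(-3))*M + 5) = -4144/5 - (3 + 5*((-2 - 1*(-3))*(-1) + 5)) = -4144/5 - (3 + 5*((-2 + 3)*(-1) + 5)) = -4144/5 - (3 + 5*(1*(-1) + 5)) = -4144/5 - (3 + 5*(-1 + 5)) = -4144/5 - (3 + 5*4) = -4144/5 - (3 + 20) = -4144/5 - 1*23 = -4144/5 - 23 = -4259/5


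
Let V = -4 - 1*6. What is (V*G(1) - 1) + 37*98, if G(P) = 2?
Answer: 3605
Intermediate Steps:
V = -10 (V = -4 - 6 = -10)
(V*G(1) - 1) + 37*98 = (-10*2 - 1) + 37*98 = (-20 - 1) + 3626 = -21 + 3626 = 3605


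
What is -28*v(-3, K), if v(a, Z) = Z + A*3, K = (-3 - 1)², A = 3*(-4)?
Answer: 560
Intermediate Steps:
A = -12
K = 16 (K = (-4)² = 16)
v(a, Z) = -36 + Z (v(a, Z) = Z - 12*3 = Z - 36 = -36 + Z)
-28*v(-3, K) = -28*(-36 + 16) = -28*(-20) = 560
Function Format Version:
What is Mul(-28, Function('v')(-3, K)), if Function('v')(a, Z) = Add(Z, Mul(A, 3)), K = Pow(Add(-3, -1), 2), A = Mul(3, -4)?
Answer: 560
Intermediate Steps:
A = -12
K = 16 (K = Pow(-4, 2) = 16)
Function('v')(a, Z) = Add(-36, Z) (Function('v')(a, Z) = Add(Z, Mul(-12, 3)) = Add(Z, -36) = Add(-36, Z))
Mul(-28, Function('v')(-3, K)) = Mul(-28, Add(-36, 16)) = Mul(-28, -20) = 560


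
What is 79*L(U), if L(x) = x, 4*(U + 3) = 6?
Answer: -237/2 ≈ -118.50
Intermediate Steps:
U = -3/2 (U = -3 + (1/4)*6 = -3 + 3/2 = -3/2 ≈ -1.5000)
79*L(U) = 79*(-3/2) = -237/2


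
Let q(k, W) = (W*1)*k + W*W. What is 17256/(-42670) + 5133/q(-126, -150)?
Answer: -16512443/58884600 ≈ -0.28042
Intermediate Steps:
q(k, W) = W**2 + W*k (q(k, W) = W*k + W**2 = W**2 + W*k)
17256/(-42670) + 5133/q(-126, -150) = 17256/(-42670) + 5133/((-150*(-150 - 126))) = 17256*(-1/42670) + 5133/((-150*(-276))) = -8628/21335 + 5133/41400 = -8628/21335 + 5133*(1/41400) = -8628/21335 + 1711/13800 = -16512443/58884600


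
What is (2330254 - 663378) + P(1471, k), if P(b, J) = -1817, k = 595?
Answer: 1665059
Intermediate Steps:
(2330254 - 663378) + P(1471, k) = (2330254 - 663378) - 1817 = 1666876 - 1817 = 1665059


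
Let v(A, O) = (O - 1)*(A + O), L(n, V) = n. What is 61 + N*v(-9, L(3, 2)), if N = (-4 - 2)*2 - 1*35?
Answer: 625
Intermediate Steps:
v(A, O) = (-1 + O)*(A + O)
N = -47 (N = -6*2 - 35 = -12 - 35 = -47)
61 + N*v(-9, L(3, 2)) = 61 - 47*(3**2 - 1*(-9) - 1*3 - 9*3) = 61 - 47*(9 + 9 - 3 - 27) = 61 - 47*(-12) = 61 + 564 = 625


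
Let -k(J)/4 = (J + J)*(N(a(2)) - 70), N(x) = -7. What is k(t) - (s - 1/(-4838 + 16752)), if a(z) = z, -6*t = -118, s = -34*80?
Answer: 530220659/35742 ≈ 14835.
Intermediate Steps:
s = -2720
t = 59/3 (t = -⅙*(-118) = 59/3 ≈ 19.667)
k(J) = 616*J (k(J) = -4*(J + J)*(-7 - 70) = -4*2*J*(-77) = -(-616)*J = 616*J)
k(t) - (s - 1/(-4838 + 16752)) = 616*(59/3) - (-2720 - 1/(-4838 + 16752)) = 36344/3 - (-2720 - 1/11914) = 36344/3 - 1*(-32406081/11914) = 36344/3 + 32406081/11914 = 530220659/35742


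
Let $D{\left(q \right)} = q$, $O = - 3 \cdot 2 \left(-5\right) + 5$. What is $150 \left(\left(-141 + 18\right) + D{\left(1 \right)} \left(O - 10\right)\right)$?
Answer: $-14700$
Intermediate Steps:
$O = 35$ ($O = \left(-3\right) \left(-10\right) + 5 = 30 + 5 = 35$)
$150 \left(\left(-141 + 18\right) + D{\left(1 \right)} \left(O - 10\right)\right) = 150 \left(\left(-141 + 18\right) + 1 \left(35 - 10\right)\right) = 150 \left(-123 + 1 \cdot 25\right) = 150 \left(-123 + 25\right) = 150 \left(-98\right) = -14700$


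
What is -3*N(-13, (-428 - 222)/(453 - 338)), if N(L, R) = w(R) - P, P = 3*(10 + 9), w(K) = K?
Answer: 4323/23 ≈ 187.96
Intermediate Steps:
P = 57 (P = 3*19 = 57)
N(L, R) = -57 + R (N(L, R) = R - 1*57 = R - 57 = -57 + R)
-3*N(-13, (-428 - 222)/(453 - 338)) = -3*(-57 + (-428 - 222)/(453 - 338)) = -3*(-57 - 650/115) = -3*(-57 - 650*1/115) = -3*(-57 - 130/23) = -3*(-1441/23) = 4323/23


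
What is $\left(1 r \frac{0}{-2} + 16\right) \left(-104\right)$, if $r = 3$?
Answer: $-1664$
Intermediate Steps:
$\left(1 r \frac{0}{-2} + 16\right) \left(-104\right) = \left(1 \cdot 3 \frac{0}{-2} + 16\right) \left(-104\right) = \left(3 \cdot 0 \left(- \frac{1}{2}\right) + 16\right) \left(-104\right) = \left(3 \cdot 0 + 16\right) \left(-104\right) = \left(0 + 16\right) \left(-104\right) = 16 \left(-104\right) = -1664$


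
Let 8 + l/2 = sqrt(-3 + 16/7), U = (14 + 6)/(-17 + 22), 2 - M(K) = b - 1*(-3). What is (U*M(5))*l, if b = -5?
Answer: -256 + 32*I*sqrt(35)/7 ≈ -256.0 + 27.045*I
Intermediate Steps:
M(K) = 4 (M(K) = 2 - (-5 - 1*(-3)) = 2 - (-5 + 3) = 2 - 1*(-2) = 2 + 2 = 4)
U = 4 (U = 20/5 = 20*(1/5) = 4)
l = -16 + 2*I*sqrt(35)/7 (l = -16 + 2*sqrt(-3 + 16/7) = -16 + 2*sqrt(-5/7) = -16 + 2*(I*sqrt(35)/7) = -16 + 2*I*sqrt(35)/7 ≈ -16.0 + 1.6903*I)
(U*M(5))*l = (4*4)*(-16 + 2*I*sqrt(35)/7) = 16*(-16 + 2*I*sqrt(35)/7) = -256 + 32*I*sqrt(35)/7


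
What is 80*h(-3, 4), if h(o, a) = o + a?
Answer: 80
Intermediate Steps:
h(o, a) = a + o
80*h(-3, 4) = 80*(4 - 3) = 80*1 = 80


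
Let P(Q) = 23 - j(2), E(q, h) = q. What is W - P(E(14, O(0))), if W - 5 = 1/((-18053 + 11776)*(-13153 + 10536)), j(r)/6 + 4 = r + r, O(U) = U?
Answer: -295684361/16426909 ≈ -18.000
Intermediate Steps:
j(r) = -24 + 12*r (j(r) = -24 + 6*(r + r) = -24 + 6*(2*r) = -24 + 12*r)
P(Q) = 23 (P(Q) = 23 - (-24 + 12*2) = 23 - (-24 + 24) = 23 - 1*0 = 23 + 0 = 23)
W = 82134546/16426909 (W = 5 + 1/((-18053 + 11776)*(-13153 + 10536)) = 5 + 1/(-6277*(-2617)) = 5 + 1/16426909 = 82134546/16426909 ≈ 5.0000)
W - P(E(14, O(0))) = 82134546/16426909 - 1*23 = 82134546/16426909 - 23 = -295684361/16426909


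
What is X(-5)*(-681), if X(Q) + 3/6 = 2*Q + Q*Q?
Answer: -19749/2 ≈ -9874.5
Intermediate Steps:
X(Q) = -1/2 + Q**2 + 2*Q (X(Q) = -1/2 + (2*Q + Q*Q) = -1/2 + (2*Q + Q**2) = -1/2 + (Q**2 + 2*Q) = -1/2 + Q**2 + 2*Q)
X(-5)*(-681) = (-1/2 + (-5)**2 + 2*(-5))*(-681) = (-1/2 + 25 - 10)*(-681) = (29/2)*(-681) = -19749/2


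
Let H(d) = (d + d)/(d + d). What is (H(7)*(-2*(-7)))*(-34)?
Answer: -476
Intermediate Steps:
H(d) = 1 (H(d) = (2*d)/((2*d)) = (2*d)*(1/(2*d)) = 1)
(H(7)*(-2*(-7)))*(-34) = (1*(-2*(-7)))*(-34) = (1*14)*(-34) = 14*(-34) = -476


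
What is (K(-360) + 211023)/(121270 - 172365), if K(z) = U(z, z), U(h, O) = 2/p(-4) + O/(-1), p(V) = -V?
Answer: -422767/102190 ≈ -4.1371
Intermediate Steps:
U(h, O) = ½ - O (U(h, O) = 2/((-1*(-4))) + O/(-1) = 2/4 + O*(-1) = 2*(¼) - O = ½ - O)
K(z) = ½ - z
(K(-360) + 211023)/(121270 - 172365) = ((½ - 1*(-360)) + 211023)/(121270 - 172365) = ((½ + 360) + 211023)/(-51095) = (721/2 + 211023)*(-1/51095) = (422767/2)*(-1/51095) = -422767/102190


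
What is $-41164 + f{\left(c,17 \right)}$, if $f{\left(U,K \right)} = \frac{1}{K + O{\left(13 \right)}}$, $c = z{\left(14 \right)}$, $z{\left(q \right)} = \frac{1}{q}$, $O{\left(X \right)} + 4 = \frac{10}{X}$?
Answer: $- \frac{7368343}{179} \approx -41164.0$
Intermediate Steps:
$O{\left(X \right)} = -4 + \frac{10}{X}$
$c = \frac{1}{14} \approx 0.071429$
$f{\left(U,K \right)} = \frac{1}{- \frac{42}{13} + K}$ ($f{\left(U,K \right)} = \frac{1}{K - \left(4 - \frac{10}{13}\right)} = \frac{1}{K + \left(-4 + 10 \cdot \frac{1}{13}\right)} = \frac{1}{K + \left(-4 + \frac{10}{13}\right)} = \frac{1}{K - \frac{42}{13}} = \frac{1}{- \frac{42}{13} + K}$)
$-41164 + f{\left(c,17 \right)} = -41164 + \frac{13}{-42 + 13 \cdot 17} = -41164 + \frac{13}{-42 + 221} = -41164 + \frac{13}{179} = - \frac{7368343}{179}$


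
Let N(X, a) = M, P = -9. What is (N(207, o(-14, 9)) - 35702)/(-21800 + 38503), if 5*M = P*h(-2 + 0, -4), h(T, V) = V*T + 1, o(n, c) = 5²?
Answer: -178591/83515 ≈ -2.1384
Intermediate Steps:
o(n, c) = 25
h(T, V) = 1 + T*V (h(T, V) = T*V + 1 = 1 + T*V)
M = -81/5 (M = (-9*(1 + (-2 + 0)*(-4)))/5 = (-9*(1 - 2*(-4)))/5 = (-9*(1 + 8))/5 = (-9*9)/5 = (⅕)*(-81) = -81/5 ≈ -16.200)
N(X, a) = -81/5
(N(207, o(-14, 9)) - 35702)/(-21800 + 38503) = (-81/5 - 35702)/(-21800 + 38503) = -178591/5/16703 = -178591/5*1/16703 = -178591/83515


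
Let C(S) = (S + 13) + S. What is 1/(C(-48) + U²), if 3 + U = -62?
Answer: 1/4142 ≈ 0.00024143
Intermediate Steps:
U = -65 (U = -3 - 62 = -65)
C(S) = 13 + 2*S (C(S) = (13 + S) + S = 13 + 2*S)
1/(C(-48) + U²) = 1/((13 + 2*(-48)) + (-65)²) = 1/((13 - 96) + 4225) = 1/(-83 + 4225) = 1/4142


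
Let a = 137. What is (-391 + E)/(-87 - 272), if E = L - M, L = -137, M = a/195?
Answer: 103097/70005 ≈ 1.4727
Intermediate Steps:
M = 137/195 ≈ 0.70256
E = -26852/195 (E = -137 - 1*137/195 = -137 - 137/195 = -26852/195 ≈ -137.70)
(-391 + E)/(-87 - 272) = (-391 - 26852/195)/(-87 - 272) = -103097/195/(-359) = -103097/195*(-1/359) = 103097/70005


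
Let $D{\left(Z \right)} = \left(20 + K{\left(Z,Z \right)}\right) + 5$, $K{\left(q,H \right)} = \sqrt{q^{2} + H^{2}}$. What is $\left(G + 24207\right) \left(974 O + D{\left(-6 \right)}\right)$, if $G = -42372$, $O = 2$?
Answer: $-35839545 - 108990 \sqrt{2} \approx -3.5994 \cdot 10^{7}$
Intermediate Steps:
$K{\left(q,H \right)} = \sqrt{H^{2} + q^{2}}$
$D{\left(Z \right)} = 25 + \sqrt{2} \sqrt{Z^{2}}$ ($D{\left(Z \right)} = \left(20 + \sqrt{Z^{2} + Z^{2}}\right) + 5 = \left(20 + \sqrt{2 Z^{2}}\right) + 5 = \left(20 + \sqrt{2} \sqrt{Z^{2}}\right) + 5 = 25 + \sqrt{2} \sqrt{Z^{2}}$)
$\left(G + 24207\right) \left(974 O + D{\left(-6 \right)}\right) = \left(-42372 + 24207\right) \left(974 \cdot 2 + \left(25 + \sqrt{2} \sqrt{\left(-6\right)^{2}}\right)\right) = - 18165 \left(1948 + \left(25 + \sqrt{2} \sqrt{36}\right)\right) = - 18165 \left(1948 + \left(25 + \sqrt{2} \cdot 6\right)\right) = - 18165 \left(1948 + \left(25 + 6 \sqrt{2}\right)\right) = - 18165 \left(1973 + 6 \sqrt{2}\right) = -35839545 - 108990 \sqrt{2}$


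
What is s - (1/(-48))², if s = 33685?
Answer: 77610239/2304 ≈ 33685.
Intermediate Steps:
s - (1/(-48))² = 33685 - (1/(-48))² = 33685 - (-1/48)² = 33685 - 1*1/2304 = 33685 - 1/2304 = 77610239/2304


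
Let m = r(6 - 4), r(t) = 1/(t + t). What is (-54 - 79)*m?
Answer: -133/4 ≈ -33.250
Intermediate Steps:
r(t) = 1/(2*t)
m = ¼ (m = 1/(2*(6 - 4)) = (½)/2 = (½)*(½) = ¼ ≈ 0.25000)
(-54 - 79)*m = (-54 - 79)*(¼) = -133*¼ = -133/4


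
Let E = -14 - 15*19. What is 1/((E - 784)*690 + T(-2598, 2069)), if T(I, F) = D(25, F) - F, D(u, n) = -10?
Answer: -1/749349 ≈ -1.3345e-6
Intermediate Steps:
E = -299 (E = -14 - 285 = -299)
T(I, F) = -10 - F
1/((E - 784)*690 + T(-2598, 2069)) = 1/((-299 - 784)*690 + (-10 - 1*2069)) = 1/(-1083*690 + (-10 - 2069)) = 1/(-747270 - 2079) = 1/(-749349) = -1/749349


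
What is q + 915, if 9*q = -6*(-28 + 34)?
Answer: 911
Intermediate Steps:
q = -4 (q = (-6*(-28 + 34))/9 = (-6*6)/9 = (⅑)*(-36) = -4)
q + 915 = -4 + 915 = 911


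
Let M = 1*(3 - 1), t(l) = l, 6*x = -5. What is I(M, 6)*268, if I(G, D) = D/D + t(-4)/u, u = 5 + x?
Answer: 268/25 ≈ 10.720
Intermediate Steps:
x = -⅚ (x = (⅙)*(-5) = -⅚ ≈ -0.83333)
u = 25/6 (u = 5 - ⅚ = 25/6 ≈ 4.1667)
M = 2 (M = 1*2 = 2)
I(G, D) = 1/25 (I(G, D) = D/D - 4/25/6 = 1 - 4*6/25 = 1 - 24/25 = 1/25)
I(M, 6)*268 = (1/25)*268 = 268/25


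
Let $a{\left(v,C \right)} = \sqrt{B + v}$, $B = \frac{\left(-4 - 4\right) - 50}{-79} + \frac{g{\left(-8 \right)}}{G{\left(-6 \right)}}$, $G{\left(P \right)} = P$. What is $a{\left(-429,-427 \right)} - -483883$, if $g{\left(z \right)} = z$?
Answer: $483883 + \frac{i \sqrt{23980371}}{237} \approx 4.8388 \cdot 10^{5} + 20.662 i$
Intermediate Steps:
$B = \frac{490}{237}$ ($B = \frac{\left(-4 - 4\right) - 50}{-79} - \frac{8}{-6} = \left(-8 - 50\right) \left(- \frac{1}{79}\right) - - \frac{4}{3} = \left(-58\right) \left(- \frac{1}{79}\right) + \frac{4}{3} = \frac{58}{79} + \frac{4}{3} = \frac{490}{237} \approx 2.0675$)
$a{\left(v,C \right)} = \sqrt{\frac{490}{237} + v}$
$a{\left(-429,-427 \right)} - -483883 = \frac{\sqrt{116130 + 56169 \left(-429\right)}}{237} - -483883 = \frac{\sqrt{116130 - 24096501}}{237} + 483883 = \frac{\sqrt{-23980371}}{237} + 483883 = \frac{i \sqrt{23980371}}{237} + 483883 = 483883 + \frac{i \sqrt{23980371}}{237}$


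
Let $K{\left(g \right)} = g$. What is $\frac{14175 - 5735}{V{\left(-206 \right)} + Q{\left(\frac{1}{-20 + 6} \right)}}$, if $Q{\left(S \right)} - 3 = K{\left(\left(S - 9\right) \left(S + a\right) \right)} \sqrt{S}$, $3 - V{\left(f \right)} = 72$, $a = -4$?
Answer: $- \frac{19972632064}{159677631} - \frac{798336224 i \sqrt{14}}{159677631} \approx -125.08 - 18.707 i$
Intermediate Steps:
$V{\left(f \right)} = -69$ ($V{\left(f \right)} = 3 - 72 = -69$)
$Q{\left(S \right)} = 3 + \sqrt{S} \left(-9 + S\right) \left(-4 + S\right)$ ($Q{\left(S \right)} = 3 + \left(S - 9\right) \left(S - 4\right) \sqrt{S} = 3 + \left(-9 + S\right) \left(-4 + S\right) \sqrt{S} = 3 + \sqrt{S} \left(-9 + S\right) \left(-4 + S\right)$)
$\frac{14175 - 5735}{V{\left(-206 \right)} + Q{\left(\frac{1}{-20 + 6} \right)}} = \frac{14175 - 5735}{-69 + \left(3 + \sqrt{\frac{1}{-20 + 6}} \left(36 + \left(\frac{1}{-20 + 6}\right)^{2} - \frac{13}{-20 + 6}\right)\right)} = \frac{8440}{-69 + \left(3 + \sqrt{\frac{1}{-14}} \left(36 + \left(\frac{1}{-14}\right)^{2} - \frac{13}{-14}\right)\right)} = \frac{8440}{-69 + \left(3 + \sqrt{- \frac{1}{14}} \left(36 + \left(- \frac{1}{14}\right)^{2} - - \frac{13}{14}\right)\right)} = \frac{8440}{-69 + \left(3 + \frac{i \sqrt{14}}{14} \left(36 + \frac{1}{196} + \frac{13}{14}\right)\right)} = \frac{8440}{-69 + \left(3 + \frac{i \sqrt{14}}{14} \cdot \frac{7239}{196}\right)} = \frac{8440}{-69 + \left(3 + \frac{7239 i \sqrt{14}}{2744}\right)} = \frac{8440}{-66 + \frac{7239 i \sqrt{14}}{2744}}$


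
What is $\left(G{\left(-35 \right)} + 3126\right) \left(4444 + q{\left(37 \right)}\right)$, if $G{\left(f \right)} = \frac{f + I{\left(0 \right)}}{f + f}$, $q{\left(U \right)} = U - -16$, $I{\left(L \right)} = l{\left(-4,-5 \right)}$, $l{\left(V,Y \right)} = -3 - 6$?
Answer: $\frac{492115704}{35} \approx 1.406 \cdot 10^{7}$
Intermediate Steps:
$l{\left(V,Y \right)} = -9$ ($l{\left(V,Y \right)} = -3 - 6 = -9$)
$I{\left(L \right)} = -9$
$q{\left(U \right)} = 16 + U$ ($q{\left(U \right)} = U + 16 = 16 + U$)
$G{\left(f \right)} = \frac{-9 + f}{2 f}$ ($G{\left(f \right)} = \frac{f - 9}{f + f} = \frac{-9 + f}{2 f}$)
$\left(G{\left(-35 \right)} + 3126\right) \left(4444 + q{\left(37 \right)}\right) = \left(\frac{-9 - 35}{2 \left(-35\right)} + 3126\right) \left(4444 + \left(16 + 37\right)\right) = \left(\frac{1}{2} \left(- \frac{1}{35}\right) \left(-44\right) + 3126\right) \left(4444 + 53\right) = \left(\frac{22}{35} + 3126\right) 4497 = \frac{109432}{35} \cdot 4497 = \frac{492115704}{35}$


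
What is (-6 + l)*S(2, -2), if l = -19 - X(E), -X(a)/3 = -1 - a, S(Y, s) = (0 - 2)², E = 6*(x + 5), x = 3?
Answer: -688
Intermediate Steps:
E = 48 (E = 6*(3 + 5) = 6*8 = 48)
S(Y, s) = 4 (S(Y, s) = (-2)² = 4)
X(a) = 3 + 3*a (X(a) = -3*(-1 - a) = 3 + 3*a)
l = -166 (l = -19 - (3 + 3*48) = -19 - (3 + 144) = -19 - 1*147 = -19 - 147 = -166)
(-6 + l)*S(2, -2) = (-6 - 166)*4 = -172*4 = -688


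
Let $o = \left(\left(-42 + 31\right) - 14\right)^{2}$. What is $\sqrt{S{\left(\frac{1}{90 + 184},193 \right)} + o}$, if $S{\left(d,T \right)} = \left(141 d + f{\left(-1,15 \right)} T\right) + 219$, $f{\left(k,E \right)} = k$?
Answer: $\frac{3 \sqrt{5434790}}{274} \approx 25.525$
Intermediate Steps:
$S{\left(d,T \right)} = 219 - T + 141 d$ ($S{\left(d,T \right)} = \left(141 d - T\right) + 219 = \left(- T + 141 d\right) + 219 = 219 - T + 141 d$)
$o = 625$ ($o = \left(-11 - 14\right)^{2} = \left(-25\right)^{2} = 625$)
$\sqrt{S{\left(\frac{1}{90 + 184},193 \right)} + o} = \sqrt{\left(219 - 193 + \frac{141}{90 + 184}\right) + 625} = \sqrt{\left(219 - 193 + \frac{141}{274}\right) + 625} = \sqrt{\frac{7265}{274} + 625} = \sqrt{\frac{178515}{274}} = \frac{3 \sqrt{5434790}}{274}$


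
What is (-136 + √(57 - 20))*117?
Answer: -15912 + 117*√37 ≈ -15200.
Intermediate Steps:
(-136 + √(57 - 20))*117 = (-136 + √37)*117 = -15912 + 117*√37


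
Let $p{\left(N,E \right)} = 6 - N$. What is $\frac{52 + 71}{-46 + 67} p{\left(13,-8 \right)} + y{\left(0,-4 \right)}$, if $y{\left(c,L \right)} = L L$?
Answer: $-25$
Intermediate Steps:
$y{\left(c,L \right)} = L^{2}$
$\frac{52 + 71}{-46 + 67} p{\left(13,-8 \right)} + y{\left(0,-4 \right)} = \frac{52 + 71}{-46 + 67} \left(6 - 13\right) + \left(-4\right)^{2} = \frac{123}{21} \left(6 - 13\right) + 16 = 123 \cdot \frac{1}{21} \left(-7\right) + 16 = \frac{41}{7} \left(-7\right) + 16 = -41 + 16 = -25$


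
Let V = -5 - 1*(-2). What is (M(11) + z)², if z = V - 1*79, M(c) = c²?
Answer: 1521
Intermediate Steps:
V = -3 (V = -5 + 2 = -3)
z = -82 (z = -3 - 1*79 = -3 - 79 = -82)
(M(11) + z)² = (11² - 82)² = (121 - 82)² = 39² = 1521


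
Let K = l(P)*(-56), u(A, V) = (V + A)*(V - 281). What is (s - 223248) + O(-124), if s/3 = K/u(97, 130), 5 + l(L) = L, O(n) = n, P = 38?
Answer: -7656516500/34277 ≈ -2.2337e+5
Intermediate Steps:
l(L) = -5 + L
u(A, V) = (-281 + V)*(A + V) (u(A, V) = (A + V)*(-281 + V) = (-281 + V)*(A + V))
K = -1848 (K = (-5 + 38)*(-56) = 33*(-56) = -1848)
s = 5544/34277 (s = 3*(-1848/(130² - 281*97 - 281*130 + 97*130)) = 3*(-1848/(16900 - 27257 - 36530 + 12610)) = 3*(-1848/(-34277)) = 3*(-1848*(-1/34277)) = 3*(1848/34277) = 5544/34277 ≈ 0.16174)
(s - 223248) + O(-124) = (5544/34277 - 223248) - 124 = -7652266152/34277 - 124 = -7656516500/34277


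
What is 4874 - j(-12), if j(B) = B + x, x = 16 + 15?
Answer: 4855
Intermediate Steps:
x = 31
j(B) = 31 + B (j(B) = B + 31 = 31 + B)
4874 - j(-12) = 4874 - (31 - 12) = 4874 - 1*19 = 4874 - 19 = 4855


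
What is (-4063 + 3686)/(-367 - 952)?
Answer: 377/1319 ≈ 0.28582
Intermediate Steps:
(-4063 + 3686)/(-367 - 952) = -377/(-1319) = -377*(-1/1319) = 377/1319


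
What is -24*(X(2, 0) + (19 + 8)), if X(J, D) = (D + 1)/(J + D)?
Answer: -660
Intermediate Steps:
X(J, D) = (1 + D)/(D + J)
-24*(X(2, 0) + (19 + 8)) = -24*((1 + 0)/(0 + 2) + (19 + 8)) = -24*(1/2 + 27) = -24*((½)*1 + 27) = -24*(½ + 27) = -24*55/2 = -660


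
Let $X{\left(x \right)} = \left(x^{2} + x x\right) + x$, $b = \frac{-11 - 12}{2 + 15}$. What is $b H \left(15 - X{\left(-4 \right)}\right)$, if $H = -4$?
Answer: $- \frac{1196}{17} \approx -70.353$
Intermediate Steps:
$b = - \frac{23}{17} \approx -1.3529$
$X{\left(x \right)} = x + 2 x^{2}$ ($X{\left(x \right)} = \left(x^{2} + x^{2}\right) + x = 2 x^{2} + x = x + 2 x^{2}$)
$b H \left(15 - X{\left(-4 \right)}\right) = - \frac{23 \left(- 4 \left(15 - - 4 \left(1 + 2 \left(-4\right)\right)\right)\right)}{17} = - \frac{23 \left(- 4 \left(15 - - 4 \left(1 - 8\right)\right)\right)}{17} = - \frac{23 \left(- 4 \left(15 - \left(-4\right) \left(-7\right)\right)\right)}{17} = - \frac{23 \left(- 4 \left(15 - 28\right)\right)}{17} = - \frac{23 \left(\left(-4\right) \left(-13\right)\right)}{17} = \left(- \frac{23}{17}\right) 52 = - \frac{1196}{17}$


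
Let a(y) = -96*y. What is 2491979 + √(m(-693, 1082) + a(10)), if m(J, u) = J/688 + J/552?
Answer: 2491979 + I*√15059349705/3956 ≈ 2.492e+6 + 31.02*I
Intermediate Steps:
m(J, u) = 155*J/47472 (m(J, u) = J*(1/688) + J*(1/552) = J/688 + J/552 = 155*J/47472)
2491979 + √(m(-693, 1082) + a(10)) = 2491979 + √((155/47472)*(-693) - 96*10) = 2491979 + √(-35805/15824 - 960) = 2491979 + √(-15226845/15824) = 2491979 + I*√15059349705/3956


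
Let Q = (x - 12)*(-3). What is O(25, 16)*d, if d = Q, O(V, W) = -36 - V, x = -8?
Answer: -3660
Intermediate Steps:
Q = 60 (Q = (-8 - 12)*(-3) = -20*(-3) = 60)
d = 60
O(25, 16)*d = (-36 - 1*25)*60 = (-36 - 25)*60 = -61*60 = -3660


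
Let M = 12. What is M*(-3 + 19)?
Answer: 192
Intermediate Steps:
M*(-3 + 19) = 12*(-3 + 19) = 12*16 = 192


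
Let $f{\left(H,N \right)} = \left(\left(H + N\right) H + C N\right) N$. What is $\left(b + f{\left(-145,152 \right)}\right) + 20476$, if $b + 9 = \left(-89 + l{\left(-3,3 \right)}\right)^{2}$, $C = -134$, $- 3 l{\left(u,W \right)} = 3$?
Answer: $-3221649$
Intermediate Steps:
$l{\left(u,W \right)} = -1$ ($l{\left(u,W \right)} = \left(- \frac{1}{3}\right) 3 = -1$)
$f{\left(H,N \right)} = N \left(- 134 N + H \left(H + N\right)\right)$ ($f{\left(H,N \right)} = \left(\left(H + N\right) H - 134 N\right) N = \left(H \left(H + N\right) - 134 N\right) N = \left(- 134 N + H \left(H + N\right)\right) N = N \left(- 134 N + H \left(H + N\right)\right)$)
$b = 8091$ ($b = -9 + \left(-89 - 1\right)^{2} = -9 + \left(-90\right)^{2} = -9 + 8100 = 8091$)
$\left(b + f{\left(-145,152 \right)}\right) + 20476 = \left(8091 + 152 \left(\left(-145\right)^{2} - 20368 - 22040\right)\right) + 20476 = \left(8091 + 152 \left(21025 - 20368 - 22040\right)\right) + 20476 = \left(8091 + 152 \left(-21383\right)\right) + 20476 = \left(8091 - 3250216\right) + 20476 = -3242125 + 20476 = -3221649$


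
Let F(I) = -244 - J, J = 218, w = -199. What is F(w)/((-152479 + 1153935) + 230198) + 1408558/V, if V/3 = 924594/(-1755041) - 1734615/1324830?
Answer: -134458921243972255705589/525823922529714069 ≈ -2.5571e+5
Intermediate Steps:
V = -853850062647/155008731202 (V = 3*(924594/(-1755041) - 1734615/1324830) = 3*(924594*(-1/1755041) - 1734615*1/1324830) = 3*(-924594/1755041 - 115641/88322) = 3*(-284616687549/155008731202) = -853850062647/155008731202 ≈ -5.5084)
F(I) = -462 (F(I) = -244 - 1*218 = -244 - 218 = -462)
F(w)/((-152479 + 1153935) + 230198) + 1408558/V = -462/((-152479 + 1153935) + 230198) + 1408558/(-853850062647/155008731202) = -462/(1001456 + 230198) + 1408558*(-155008731202/853850062647) = -462/1231654 - 218338788404426716/853850062647 = -462*1/1231654 - 218338788404426716/853850062647 = -231/615827 - 218338788404426716/853850062647 = -134458921243972255705589/525823922529714069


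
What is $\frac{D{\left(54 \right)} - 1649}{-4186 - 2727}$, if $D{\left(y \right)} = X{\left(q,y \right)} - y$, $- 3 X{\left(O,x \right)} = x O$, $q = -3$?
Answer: $\frac{1649}{6913} \approx 0.23854$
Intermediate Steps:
$X{\left(O,x \right)} = - \frac{O x}{3}$ ($X{\left(O,x \right)} = - \frac{x O}{3} = - \frac{O x}{3}$)
$D{\left(y \right)} = 0$ ($D{\left(y \right)} = \left(- \frac{1}{3}\right) \left(-3\right) y - y = y - y = 0$)
$\frac{D{\left(54 \right)} - 1649}{-4186 - 2727} = \frac{0 - 1649}{-4186 - 2727} = - \frac{1649}{-6913} = \left(-1649\right) \left(- \frac{1}{6913}\right) = \frac{1649}{6913}$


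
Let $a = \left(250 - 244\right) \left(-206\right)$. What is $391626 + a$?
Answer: $390390$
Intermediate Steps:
$a = -1236$ ($a = 6 \left(-206\right) = -1236$)
$391626 + a = 391626 - 1236 = 390390$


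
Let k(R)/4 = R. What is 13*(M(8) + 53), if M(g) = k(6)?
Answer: 1001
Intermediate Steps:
k(R) = 4*R
M(g) = 24 (M(g) = 4*6 = 24)
13*(M(8) + 53) = 13*(24 + 53) = 13*77 = 1001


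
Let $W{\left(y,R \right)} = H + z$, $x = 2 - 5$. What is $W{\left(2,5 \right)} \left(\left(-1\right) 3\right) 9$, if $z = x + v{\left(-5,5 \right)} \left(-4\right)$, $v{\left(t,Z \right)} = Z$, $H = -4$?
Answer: $729$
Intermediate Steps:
$x = -3$
$z = -23$ ($z = -3 + 5 \left(-4\right) = -3 - 20 = -23$)
$W{\left(y,R \right)} = -27$ ($W{\left(y,R \right)} = -4 - 23 = -27$)
$W{\left(2,5 \right)} \left(\left(-1\right) 3\right) 9 = - 27 \left(\left(-1\right) 3\right) 9 = \left(-27\right) \left(-3\right) 9 = 81 \cdot 9 = 729$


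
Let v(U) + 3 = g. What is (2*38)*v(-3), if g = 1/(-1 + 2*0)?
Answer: -304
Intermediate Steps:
g = -1 (g = 1/(-1 + 0) = 1/(-1) = -1)
v(U) = -4 (v(U) = -3 - 1 = -4)
(2*38)*v(-3) = (2*38)*(-4) = 76*(-4) = -304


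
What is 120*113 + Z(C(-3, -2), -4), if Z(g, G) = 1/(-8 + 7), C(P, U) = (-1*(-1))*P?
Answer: 13559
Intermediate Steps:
C(P, U) = P (C(P, U) = 1*P = P)
Z(g, G) = -1 (Z(g, G) = 1/(-1) = -1)
120*113 + Z(C(-3, -2), -4) = 120*113 - 1 = 13560 - 1 = 13559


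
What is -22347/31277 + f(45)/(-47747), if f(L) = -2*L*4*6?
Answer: -999443889/1493382919 ≈ -0.66925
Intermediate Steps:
f(L) = -48*L (f(L) = -8*L*6 = -48*L)
-22347/31277 + f(45)/(-47747) = -22347/31277 - 48*45/(-47747) = -22347*1/31277 - 2160*(-1/47747) = -22347/31277 + 2160/47747 = -999443889/1493382919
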